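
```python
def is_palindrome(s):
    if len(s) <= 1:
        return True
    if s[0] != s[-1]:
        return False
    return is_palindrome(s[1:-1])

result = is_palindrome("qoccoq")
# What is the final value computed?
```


is_palindrome("qoccoq")
"qoccoq": s[0]='q' == s[-1]='q' -> is_palindrome("occo")
"occo": s[0]='o' == s[-1]='o' -> is_palindrome("cc")
"cc": s[0]='c' == s[-1]='c' -> is_palindrome("")
"": len <= 1 -> True
= True


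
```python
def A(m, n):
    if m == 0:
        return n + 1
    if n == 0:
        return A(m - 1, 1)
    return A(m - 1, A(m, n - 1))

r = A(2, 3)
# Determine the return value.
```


A(2, 3)
= A(1, A(2, 2))
First compute A(2, 2) = 7
= A(1, 7)
= 9


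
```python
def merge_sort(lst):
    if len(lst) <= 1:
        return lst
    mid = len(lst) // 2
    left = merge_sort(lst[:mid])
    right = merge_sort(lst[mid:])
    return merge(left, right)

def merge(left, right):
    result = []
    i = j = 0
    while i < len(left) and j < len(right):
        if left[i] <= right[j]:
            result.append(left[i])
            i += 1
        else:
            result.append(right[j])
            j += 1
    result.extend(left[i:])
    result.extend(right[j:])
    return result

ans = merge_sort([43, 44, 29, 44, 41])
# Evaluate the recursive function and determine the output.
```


merge_sort([43, 44, 29, 44, 41])
Split into [43, 44] and [29, 44, 41]
Left sorted: [43, 44]
Right sorted: [29, 41, 44]
Merge [43, 44] and [29, 41, 44]
= [29, 41, 43, 44, 44]


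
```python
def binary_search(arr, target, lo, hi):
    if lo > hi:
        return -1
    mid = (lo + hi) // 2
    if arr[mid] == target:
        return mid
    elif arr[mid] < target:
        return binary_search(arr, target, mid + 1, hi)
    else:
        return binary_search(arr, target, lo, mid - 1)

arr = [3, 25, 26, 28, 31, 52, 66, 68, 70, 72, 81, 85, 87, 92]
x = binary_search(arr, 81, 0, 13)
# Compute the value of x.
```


binary_search(arr, 81, 0, 13)
lo=0, hi=13, mid=6, arr[mid]=66
66 < 81, search right half
lo=7, hi=13, mid=10, arr[mid]=81
arr[10] == 81, found at index 10
= 10


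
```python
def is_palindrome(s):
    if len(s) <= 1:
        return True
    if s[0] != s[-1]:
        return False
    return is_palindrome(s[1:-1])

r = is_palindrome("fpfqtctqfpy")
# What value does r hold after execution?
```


is_palindrome("fpfqtctqfpy")
"fpfqtctqfpy": s[0]='f' != s[-1]='y' -> False
= False


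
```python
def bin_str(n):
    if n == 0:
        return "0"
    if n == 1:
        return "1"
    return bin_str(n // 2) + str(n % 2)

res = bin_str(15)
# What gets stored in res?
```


bin_str(15)
= bin_str(7) + "1"
= bin_str(3) + "1" + "1"
= bin_str(1) + "1" + "1" + "1"
= "1" + "1" + "1" + "1"
= "1111"


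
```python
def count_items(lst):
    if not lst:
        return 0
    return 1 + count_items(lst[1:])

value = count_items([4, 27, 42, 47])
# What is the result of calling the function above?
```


count_items([4, 27, 42, 47])
= 1 + count_items([27, 42, 47])
= 1 + 1 + count_items([42, 47])
= 1 + 1 + 1 + count_items([47])
= 1 + 1 + 1 + 1 + count_items([])
= 1 + 1 + 1 + 1 + 0
= 4


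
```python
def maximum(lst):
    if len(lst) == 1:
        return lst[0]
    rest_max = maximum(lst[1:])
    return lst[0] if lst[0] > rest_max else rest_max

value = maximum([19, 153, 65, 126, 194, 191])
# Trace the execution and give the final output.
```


maximum([19, 153, 65, 126, 194, 191])
= compare 19 with maximum([153, 65, 126, 194, 191])
= compare 153 with maximum([65, 126, 194, 191])
= compare 65 with maximum([126, 194, 191])
= compare 126 with maximum([194, 191])
= compare 194 with maximum([191])
Base: maximum([191]) = 191
compare 194 with 191: max = 194
compare 126 with 194: max = 194
compare 65 with 194: max = 194
compare 153 with 194: max = 194
compare 19 with 194: max = 194
= 194


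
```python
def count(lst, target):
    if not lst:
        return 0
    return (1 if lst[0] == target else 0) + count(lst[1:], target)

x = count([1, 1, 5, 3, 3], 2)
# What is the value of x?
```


count([1, 1, 5, 3, 3], 2)
lst[0]=1 != 2: 0 + count([1, 5, 3, 3], 2)
lst[0]=1 != 2: 0 + count([5, 3, 3], 2)
lst[0]=5 != 2: 0 + count([3, 3], 2)
lst[0]=3 != 2: 0 + count([3], 2)
lst[0]=3 != 2: 0 + count([], 2)
= 0


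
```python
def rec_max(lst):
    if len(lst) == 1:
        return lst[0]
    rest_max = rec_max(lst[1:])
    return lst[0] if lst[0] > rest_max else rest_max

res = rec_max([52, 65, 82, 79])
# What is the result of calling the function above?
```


rec_max([52, 65, 82, 79])
= compare 52 with rec_max([65, 82, 79])
= compare 65 with rec_max([82, 79])
= compare 82 with rec_max([79])
Base: rec_max([79]) = 79
compare 82 with 79: max = 82
compare 65 with 82: max = 82
compare 52 with 82: max = 82
= 82


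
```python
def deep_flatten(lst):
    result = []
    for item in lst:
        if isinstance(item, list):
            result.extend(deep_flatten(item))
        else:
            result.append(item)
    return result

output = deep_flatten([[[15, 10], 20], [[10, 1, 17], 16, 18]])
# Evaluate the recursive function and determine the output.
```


deep_flatten([[[15, 10], 20], [[10, 1, 17], 16, 18]])
Processing each element:
  [[15, 10], 20] is a list -> deep_flatten recursively -> [15, 10, 20]
  [[10, 1, 17], 16, 18] is a list -> deep_flatten recursively -> [10, 1, 17, 16, 18]
= [15, 10, 20, 10, 1, 17, 16, 18]


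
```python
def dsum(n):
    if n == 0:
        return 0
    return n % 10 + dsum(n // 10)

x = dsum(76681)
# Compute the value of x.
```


dsum(76681)
= 1 + dsum(7668)
= 1 + 8 + dsum(766)
= 1 + 8 + 6 + dsum(76)
= 1 + 8 + 6 + 6 + dsum(7)
= 1 + 8 + 6 + 6 + 7 + dsum(0)
= 1 + 8 + 6 + 6 + 7 + 0
= 28


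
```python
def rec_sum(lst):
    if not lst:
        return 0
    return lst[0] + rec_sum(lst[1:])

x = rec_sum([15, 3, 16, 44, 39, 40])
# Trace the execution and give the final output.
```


rec_sum([15, 3, 16, 44, 39, 40])
= 15 + rec_sum([3, 16, 44, 39, 40])
= 15 + 3 + rec_sum([16, 44, 39, 40])
= 15 + 3 + 16 + rec_sum([44, 39, 40])
= 15 + 3 + 16 + 44 + rec_sum([39, 40])
= 15 + 3 + 16 + 44 + 39 + rec_sum([40])
= 15 + 3 + 16 + 44 + 39 + 40 + rec_sum([])
= 15 + 3 + 16 + 44 + 39 + 40 + 0
= 157


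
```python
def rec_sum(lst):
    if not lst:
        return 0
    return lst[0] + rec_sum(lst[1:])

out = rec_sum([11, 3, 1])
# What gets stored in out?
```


rec_sum([11, 3, 1])
= 11 + rec_sum([3, 1])
= 11 + 3 + rec_sum([1])
= 11 + 3 + 1 + rec_sum([])
= 11 + 3 + 1 + 0
= 15


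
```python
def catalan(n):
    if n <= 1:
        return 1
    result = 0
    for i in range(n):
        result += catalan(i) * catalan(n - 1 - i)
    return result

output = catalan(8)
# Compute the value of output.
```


catalan(8)
= sum of catalan(i) * catalan(8-1-i) for i in 0..7
First compute sub-values bottom-up:
  catalan(0) = 1, catalan(1) = 1
  catalan(2) = 1*1 + 1*1 = 2
  catalan(3) = 1*2 + 1*1 + 2*1 = 5
  catalan(4) = 1*5 + 1*2 + 2*1 + 5*1 = 14
  catalan(5) = 1*14 + 1*5 + 2*2 + 5*1 + 14*1 = 42
  catalan(6) = 1*42 + 1*14 + 2*5 + 5*2 + 14*1 + 42*1 = 132
  catalan(7) = 1*132 + 1*42 + 2*14 + 5*5 + 14*2 + 42*1 + 132*1 = 429
Now catalan(8):
  catalan(0)*catalan(7) = 1*429 = 429
  catalan(1)*catalan(6) = 1*132 = 132
  catalan(2)*catalan(5) = 2*42 = 84
  catalan(3)*catalan(4) = 5*14 = 70
  catalan(4)*catalan(3) = 14*5 = 70
  catalan(5)*catalan(2) = 42*2 = 84
  catalan(6)*catalan(1) = 132*1 = 132
  catalan(7)*catalan(0) = 429*1 = 429
= 429 + 132 + 84 + 70 + 70 + 84 + 132 + 429
= 1430


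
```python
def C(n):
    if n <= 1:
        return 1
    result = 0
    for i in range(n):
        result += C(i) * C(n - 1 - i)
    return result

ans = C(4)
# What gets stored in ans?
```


C(4)
= sum of C(i) * C(4-1-i) for i in 0..3
First compute sub-values bottom-up:
  C(0) = 1, C(1) = 1
  C(2) = 1*1 + 1*1 = 2
  C(3) = 1*2 + 1*1 + 2*1 = 5
Now C(4):
  C(0)*C(3) = 1*5 = 5
  C(1)*C(2) = 1*2 = 2
  C(2)*C(1) = 2*1 = 2
  C(3)*C(0) = 5*1 = 5
= 5 + 2 + 2 + 5
= 14


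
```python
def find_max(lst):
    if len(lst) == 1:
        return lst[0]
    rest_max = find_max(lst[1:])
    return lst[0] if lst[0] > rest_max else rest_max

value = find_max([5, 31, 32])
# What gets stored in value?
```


find_max([5, 31, 32])
= compare 5 with find_max([31, 32])
= compare 31 with find_max([32])
Base: find_max([32]) = 32
compare 31 with 32: max = 32
compare 5 with 32: max = 32
= 32


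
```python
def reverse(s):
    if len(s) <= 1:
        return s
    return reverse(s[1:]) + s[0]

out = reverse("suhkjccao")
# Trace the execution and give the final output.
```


reverse("suhkjccao")
= reverse("uhkjccao") + "s"
= reverse("hkjccao") + "u" + "s"
= reverse("kjccao") + "h" + "u" + "s"
= reverse("jccao") + "k" + "h" + "u" + "s"
= reverse("ccao") + "j" + "k" + "h" + "u" + "s"
= reverse("cao") + "c" + "j" + "k" + "h" + "u" + "s"
= reverse("ao") + "c" + "c" + "j" + "k" + "h" + "u" + "s"
= reverse("o") + "a" + "c" + "c" + "j" + "k" + "h" + "u" + "s"
= "o" + "a" + "c" + "c" + "j" + "k" + "h" + "u" + "s"
= "oaccjkhus"


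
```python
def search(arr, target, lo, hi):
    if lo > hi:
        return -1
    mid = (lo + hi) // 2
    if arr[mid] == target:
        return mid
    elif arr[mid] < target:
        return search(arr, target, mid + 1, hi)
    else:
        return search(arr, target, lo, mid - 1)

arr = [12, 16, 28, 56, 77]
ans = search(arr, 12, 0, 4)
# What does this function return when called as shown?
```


search(arr, 12, 0, 4)
lo=0, hi=4, mid=2, arr[mid]=28
28 > 12, search left half
lo=0, hi=1, mid=0, arr[mid]=12
arr[0] == 12, found at index 0
= 0


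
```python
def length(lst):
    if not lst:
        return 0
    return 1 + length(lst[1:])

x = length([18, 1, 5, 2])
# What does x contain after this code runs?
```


length([18, 1, 5, 2])
= 1 + length([1, 5, 2])
= 1 + 1 + length([5, 2])
= 1 + 1 + 1 + length([2])
= 1 + 1 + 1 + 1 + length([])
= 1 + 1 + 1 + 1 + 0
= 4


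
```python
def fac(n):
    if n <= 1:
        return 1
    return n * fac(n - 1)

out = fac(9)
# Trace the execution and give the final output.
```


fac(9)
= 9 * fac(8)
= 9 * 8 * fac(7)
= 9 * 8 * 7 * fac(6)
= 9 * 8 * 7 * 6 * fac(5)
= 9 * 8 * 7 * 6 * 5 * fac(4)
= 9 * 8 * 7 * 6 * 5 * 4 * fac(3)
= 9 * 8 * 7 * 6 * 5 * 4 * 3 * fac(2)
= 9 * 8 * 7 * 6 * 5 * 4 * 3 * 2 * fac(1)
= 9 * 8 * 7 * 6 * 5 * 4 * 3 * 2 * 1
= 362880


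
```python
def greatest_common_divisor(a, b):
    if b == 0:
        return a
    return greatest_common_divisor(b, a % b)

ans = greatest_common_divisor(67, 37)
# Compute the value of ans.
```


greatest_common_divisor(67, 37)
= greatest_common_divisor(37, 67 % 37) = greatest_common_divisor(37, 30)
= greatest_common_divisor(30, 37 % 30) = greatest_common_divisor(30, 7)
= greatest_common_divisor(7, 30 % 7) = greatest_common_divisor(7, 2)
= greatest_common_divisor(2, 7 % 2) = greatest_common_divisor(2, 1)
= greatest_common_divisor(1, 2 % 1) = greatest_common_divisor(1, 0)
b == 0, return a = 1


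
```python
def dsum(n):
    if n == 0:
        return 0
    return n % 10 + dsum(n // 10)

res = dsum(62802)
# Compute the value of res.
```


dsum(62802)
= 2 + dsum(6280)
= 2 + 0 + dsum(628)
= 2 + 0 + 8 + dsum(62)
= 2 + 0 + 8 + 2 + dsum(6)
= 2 + 0 + 8 + 2 + 6 + dsum(0)
= 2 + 0 + 8 + 2 + 6 + 0
= 18


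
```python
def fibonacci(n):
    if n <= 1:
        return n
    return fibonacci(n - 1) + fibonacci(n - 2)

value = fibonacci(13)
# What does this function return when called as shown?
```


fibonacci(13)
= fibonacci(12) + fibonacci(11)
= (fibonacci(11) + fibonacci(10)) + fibonacci(11)
Computing bottom-up: fibonacci(0)=0, fibonacci(1)=1, fibonacci(2)=1, fibonacci(3)=2, fibonacci(4)=3, fibonacci(5)=5, fibonacci(6)=8, fibonacci(7)=13, fibonacci(8)=21, fibonacci(9)=34, fibonacci(10)=55, fibonacci(11)=89, fibonacci(12)=144, fibonacci(13)=233
= 233


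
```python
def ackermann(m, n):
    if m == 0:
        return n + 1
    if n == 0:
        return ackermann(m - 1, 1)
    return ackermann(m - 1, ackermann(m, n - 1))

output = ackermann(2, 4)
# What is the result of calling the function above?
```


ackermann(2, 4)
= ackermann(1, ackermann(2, 3))
First compute ackermann(2, 3) = 9
= ackermann(1, 9)
= 11


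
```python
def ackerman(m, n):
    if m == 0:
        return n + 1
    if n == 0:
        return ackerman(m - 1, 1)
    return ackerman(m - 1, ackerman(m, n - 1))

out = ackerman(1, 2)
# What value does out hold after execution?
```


ackerman(1, 2)
= ackerman(0, ackerman(1, 1))
First compute ackerman(1, 1) = 3
= ackerman(0, 3)
= 4


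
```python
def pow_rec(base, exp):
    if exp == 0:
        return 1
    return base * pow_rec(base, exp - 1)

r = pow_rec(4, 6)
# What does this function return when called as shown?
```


pow_rec(4, 6)
= 4 * pow_rec(4, 5)
= 4 * 4 * pow_rec(4, 4)
= 4 * 4 * 4 * pow_rec(4, 3)
= 4 * 4 * 4 * 4 * pow_rec(4, 2)
= 4 * 4 * 4 * 4 * 4 * pow_rec(4, 1)
= 4 * 4 * 4 * 4 * 4 * 4 * pow_rec(4, 0)
= 4 * 4 * 4 * 4 * 4 * 4 * 1
= 4096


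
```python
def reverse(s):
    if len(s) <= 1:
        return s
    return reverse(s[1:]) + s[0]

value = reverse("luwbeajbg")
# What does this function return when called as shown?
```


reverse("luwbeajbg")
= reverse("uwbeajbg") + "l"
= reverse("wbeajbg") + "u" + "l"
= reverse("beajbg") + "w" + "u" + "l"
= reverse("eajbg") + "b" + "w" + "u" + "l"
= reverse("ajbg") + "e" + "b" + "w" + "u" + "l"
= reverse("jbg") + "a" + "e" + "b" + "w" + "u" + "l"
= reverse("bg") + "j" + "a" + "e" + "b" + "w" + "u" + "l"
= reverse("g") + "b" + "j" + "a" + "e" + "b" + "w" + "u" + "l"
= "g" + "b" + "j" + "a" + "e" + "b" + "w" + "u" + "l"
= "gbjaebwul"


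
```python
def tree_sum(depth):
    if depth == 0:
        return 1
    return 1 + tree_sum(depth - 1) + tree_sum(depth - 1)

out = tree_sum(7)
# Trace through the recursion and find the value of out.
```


tree_sum(7)
= 1 + tree_sum(6) + tree_sum(6)
= 1 + 2 * tree_sum(6)
tree_sum(k) = 2^(k+1) - 1
tree_sum(0) = 1
tree_sum(1) = 3
tree_sum(2) = 7
tree_sum(3) = 15
tree_sum(4) = 31
tree_sum(7) = 2^8 - 1 = 255


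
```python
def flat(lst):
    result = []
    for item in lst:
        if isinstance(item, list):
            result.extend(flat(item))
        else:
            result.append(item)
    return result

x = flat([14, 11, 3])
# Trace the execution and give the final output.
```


flat([14, 11, 3])
Processing each element:
  14 is not a list -> append 14
  11 is not a list -> append 11
  3 is not a list -> append 3
= [14, 11, 3]


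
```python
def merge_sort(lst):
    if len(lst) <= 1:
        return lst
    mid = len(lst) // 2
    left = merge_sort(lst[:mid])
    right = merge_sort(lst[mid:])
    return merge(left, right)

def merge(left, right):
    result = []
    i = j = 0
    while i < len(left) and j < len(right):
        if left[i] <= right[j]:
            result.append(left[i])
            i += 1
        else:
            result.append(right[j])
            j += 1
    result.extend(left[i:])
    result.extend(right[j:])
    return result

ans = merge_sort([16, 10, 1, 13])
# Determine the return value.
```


merge_sort([16, 10, 1, 13])
Split into [16, 10] and [1, 13]
Left sorted: [10, 16]
Right sorted: [1, 13]
Merge [10, 16] and [1, 13]
= [1, 10, 13, 16]


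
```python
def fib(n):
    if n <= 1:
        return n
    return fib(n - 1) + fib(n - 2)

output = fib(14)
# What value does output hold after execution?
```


fib(14)
= fib(13) + fib(12)
= (fib(12) + fib(11)) + fib(12)
Computing bottom-up: fib(0)=0, fib(1)=1, fib(2)=1, fib(3)=2, fib(4)=3, fib(5)=5, fib(6)=8, fib(7)=13, fib(8)=21, fib(9)=34, fib(10)=55, fib(11)=89, fib(12)=144, fib(13)=233, fib(14)=377
= 377


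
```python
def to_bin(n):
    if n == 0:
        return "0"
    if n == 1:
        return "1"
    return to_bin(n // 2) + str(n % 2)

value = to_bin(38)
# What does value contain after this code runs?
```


to_bin(38)
= to_bin(19) + "0"
= to_bin(9) + "1" + "0"
= to_bin(4) + "1" + "1" + "0"
= to_bin(2) + "0" + "1" + "1" + "0"
= to_bin(1) + "0" + "0" + "1" + "1" + "0"
= "1" + "0" + "0" + "1" + "1" + "0"
= "100110"


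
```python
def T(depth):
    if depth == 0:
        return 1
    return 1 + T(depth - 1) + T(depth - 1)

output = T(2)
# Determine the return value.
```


T(2)
= 1 + T(1) + T(1)
= 1 + 2 * T(1)
T(k) = 2^(k+1) - 1
T(0) = 1
T(1) = 3
T(2) = 7
T(2) = 2^3 - 1 = 7


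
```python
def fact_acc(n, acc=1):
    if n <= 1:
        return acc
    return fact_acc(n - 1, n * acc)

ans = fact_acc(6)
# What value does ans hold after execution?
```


fact_acc(6, 1)
= fact_acc(5, 6 * 1) = fact_acc(5, 6)
= fact_acc(4, 5 * 6) = fact_acc(4, 30)
= fact_acc(3, 4 * 30) = fact_acc(3, 120)
= fact_acc(2, 3 * 120) = fact_acc(2, 360)
= fact_acc(1, 2 * 360) = fact_acc(1, 720)
n <= 1, return acc = 720


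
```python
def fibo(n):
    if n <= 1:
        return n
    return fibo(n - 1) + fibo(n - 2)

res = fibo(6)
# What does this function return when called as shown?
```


fibo(6)
= fibo(5) + fibo(4)
= (fibo(4) + fibo(3)) + fibo(4)
Computing bottom-up: fibo(0)=0, fibo(1)=1, fibo(2)=1, fibo(3)=2, fibo(4)=3, fibo(5)=5, fibo(6)=8
= 8


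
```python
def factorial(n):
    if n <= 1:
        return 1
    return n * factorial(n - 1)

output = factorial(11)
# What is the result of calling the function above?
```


factorial(11)
= 11 * factorial(10)
= 11 * 10 * factorial(9)
= 11 * 10 * 9 * factorial(8)
= 11 * 10 * 9 * 8 * factorial(7)
= 11 * 10 * 9 * 8 * 7 * factorial(6)
= 11 * 10 * 9 * 8 * 7 * 6 * factorial(5)
= 11 * 10 * 9 * 8 * 7 * 6 * 5 * factorial(4)
= 11 * 10 * 9 * 8 * 7 * 6 * 5 * 4 * factorial(3)
= 11 * 10 * 9 * 8 * 7 * 6 * 5 * 4 * 3 * factorial(2)
= 11 * 10 * 9 * 8 * 7 * 6 * 5 * 4 * 3 * 2 * factorial(1)
= 11 * 10 * 9 * 8 * 7 * 6 * 5 * 4 * 3 * 2 * 1
= 39916800


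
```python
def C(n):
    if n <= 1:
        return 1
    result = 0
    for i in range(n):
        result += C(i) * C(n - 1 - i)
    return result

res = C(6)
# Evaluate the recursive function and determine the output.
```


C(6)
= sum of C(i) * C(6-1-i) for i in 0..5
First compute sub-values bottom-up:
  C(0) = 1, C(1) = 1
  C(2) = 1*1 + 1*1 = 2
  C(3) = 1*2 + 1*1 + 2*1 = 5
  C(4) = 1*5 + 1*2 + 2*1 + 5*1 = 14
  C(5) = 1*14 + 1*5 + 2*2 + 5*1 + 14*1 = 42
Now C(6):
  C(0)*C(5) = 1*42 = 42
  C(1)*C(4) = 1*14 = 14
  C(2)*C(3) = 2*5 = 10
  C(3)*C(2) = 5*2 = 10
  C(4)*C(1) = 14*1 = 14
  C(5)*C(0) = 42*1 = 42
= 42 + 14 + 10 + 10 + 14 + 42
= 132


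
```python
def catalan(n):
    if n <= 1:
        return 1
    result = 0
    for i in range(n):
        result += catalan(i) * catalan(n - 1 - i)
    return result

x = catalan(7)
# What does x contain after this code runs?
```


catalan(7)
= sum of catalan(i) * catalan(7-1-i) for i in 0..6
First compute sub-values bottom-up:
  catalan(0) = 1, catalan(1) = 1
  catalan(2) = 1*1 + 1*1 = 2
  catalan(3) = 1*2 + 1*1 + 2*1 = 5
  catalan(4) = 1*5 + 1*2 + 2*1 + 5*1 = 14
  catalan(5) = 1*14 + 1*5 + 2*2 + 5*1 + 14*1 = 42
  catalan(6) = 1*42 + 1*14 + 2*5 + 5*2 + 14*1 + 42*1 = 132
Now catalan(7):
  catalan(0)*catalan(6) = 1*132 = 132
  catalan(1)*catalan(5) = 1*42 = 42
  catalan(2)*catalan(4) = 2*14 = 28
  catalan(3)*catalan(3) = 5*5 = 25
  catalan(4)*catalan(2) = 14*2 = 28
  catalan(5)*catalan(1) = 42*1 = 42
  catalan(6)*catalan(0) = 132*1 = 132
= 132 + 42 + 28 + 25 + 28 + 42 + 132
= 429


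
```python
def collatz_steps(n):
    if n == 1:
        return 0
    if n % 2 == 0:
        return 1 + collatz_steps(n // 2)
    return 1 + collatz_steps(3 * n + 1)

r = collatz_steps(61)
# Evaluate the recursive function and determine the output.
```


collatz_steps(61)
61 is odd -> 3*61+1 = 184 -> collatz_steps(184)
184 is even -> collatz_steps(92)
92 is even -> collatz_steps(46)
46 is even -> collatz_steps(23)
23 is odd -> 3*23+1 = 70 -> collatz_steps(70)
70 is even -> collatz_steps(35)
35 is odd -> 3*35+1 = 106 -> collatz_steps(106)
106 is even -> collatz_steps(53)
53 is odd -> 3*53+1 = 160 -> collatz_steps(160)
160 is even -> collatz_steps(80)
80 is even -> collatz_steps(40)
40 is even -> collatz_steps(20)
20 is even -> collatz_steps(10)
10 is even -> collatz_steps(5)
5 is odd -> 3*5+1 = 16 -> collatz_steps(16)
16 is even -> collatz_steps(8)
8 is even -> collatz_steps(4)
4 is even -> collatz_steps(2)
2 is even -> collatz_steps(1)
Reached 1 after 19 steps
= 19


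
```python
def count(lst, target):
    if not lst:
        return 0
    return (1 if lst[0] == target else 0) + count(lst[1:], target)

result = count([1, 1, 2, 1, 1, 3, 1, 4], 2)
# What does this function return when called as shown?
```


count([1, 1, 2, 1, 1, 3, 1, 4], 2)
lst[0]=1 != 2: 0 + count([1, 2, 1, 1, 3, 1, 4], 2)
lst[0]=1 != 2: 0 + count([2, 1, 1, 3, 1, 4], 2)
lst[0]=2 == 2: 1 + count([1, 1, 3, 1, 4], 2)
lst[0]=1 != 2: 0 + count([1, 3, 1, 4], 2)
lst[0]=1 != 2: 0 + count([3, 1, 4], 2)
lst[0]=3 != 2: 0 + count([1, 4], 2)
lst[0]=1 != 2: 0 + count([4], 2)
lst[0]=4 != 2: 0 + count([], 2)
= 1


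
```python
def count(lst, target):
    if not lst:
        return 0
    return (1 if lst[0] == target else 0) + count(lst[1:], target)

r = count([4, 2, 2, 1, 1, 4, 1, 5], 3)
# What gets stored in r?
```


count([4, 2, 2, 1, 1, 4, 1, 5], 3)
lst[0]=4 != 3: 0 + count([2, 2, 1, 1, 4, 1, 5], 3)
lst[0]=2 != 3: 0 + count([2, 1, 1, 4, 1, 5], 3)
lst[0]=2 != 3: 0 + count([1, 1, 4, 1, 5], 3)
lst[0]=1 != 3: 0 + count([1, 4, 1, 5], 3)
lst[0]=1 != 3: 0 + count([4, 1, 5], 3)
lst[0]=4 != 3: 0 + count([1, 5], 3)
lst[0]=1 != 3: 0 + count([5], 3)
lst[0]=5 != 3: 0 + count([], 3)
= 0


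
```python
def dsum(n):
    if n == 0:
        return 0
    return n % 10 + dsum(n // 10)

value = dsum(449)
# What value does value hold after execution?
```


dsum(449)
= 9 + dsum(44)
= 9 + 4 + dsum(4)
= 9 + 4 + 4 + dsum(0)
= 9 + 4 + 4 + 0
= 17


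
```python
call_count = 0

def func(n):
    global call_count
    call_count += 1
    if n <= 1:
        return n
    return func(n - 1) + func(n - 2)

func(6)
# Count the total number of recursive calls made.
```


func(6) calls func(5) and func(4); each non-base call branches into two more.
Let C(k) = total number of calls made by func(k), including the call to func(k) itself.
Base cases: C(0) = 1, C(1) = 1
Recurrence: C(k) = 1 + C(k-1) + C(k-2)
  C(2) = 1 + C(1) + C(0) = 1 + 1 + 1 = 3
  C(3) = 1 + C(2) + C(1) = 1 + 3 + 1 = 5
  C(4) = 1 + C(3) + C(2) = 1 + 5 + 3 = 9
  C(5) = 1 + C(4) + C(3) = 1 + 9 + 5 = 15
  C(6) = 1 + C(5) + C(4) = 1 + 15 + 9 = 25
Total calls = C(6) = 25


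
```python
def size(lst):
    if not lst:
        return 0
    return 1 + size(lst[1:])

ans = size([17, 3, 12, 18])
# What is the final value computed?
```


size([17, 3, 12, 18])
= 1 + size([3, 12, 18])
= 1 + 1 + size([12, 18])
= 1 + 1 + 1 + size([18])
= 1 + 1 + 1 + 1 + size([])
= 1 + 1 + 1 + 1 + 0
= 4


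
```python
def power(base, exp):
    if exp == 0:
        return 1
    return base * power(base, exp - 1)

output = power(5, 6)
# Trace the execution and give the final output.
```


power(5, 6)
= 5 * power(5, 5)
= 5 * 5 * power(5, 4)
= 5 * 5 * 5 * power(5, 3)
= 5 * 5 * 5 * 5 * power(5, 2)
= 5 * 5 * 5 * 5 * 5 * power(5, 1)
= 5 * 5 * 5 * 5 * 5 * 5 * power(5, 0)
= 5 * 5 * 5 * 5 * 5 * 5 * 1
= 15625


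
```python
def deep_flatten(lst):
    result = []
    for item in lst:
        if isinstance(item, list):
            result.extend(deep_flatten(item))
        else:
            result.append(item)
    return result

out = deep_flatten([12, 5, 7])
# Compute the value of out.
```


deep_flatten([12, 5, 7])
Processing each element:
  12 is not a list -> append 12
  5 is not a list -> append 5
  7 is not a list -> append 7
= [12, 5, 7]


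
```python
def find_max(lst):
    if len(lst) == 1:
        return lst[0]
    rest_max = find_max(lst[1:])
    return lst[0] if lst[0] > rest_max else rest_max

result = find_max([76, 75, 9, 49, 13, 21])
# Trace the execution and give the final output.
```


find_max([76, 75, 9, 49, 13, 21])
= compare 76 with find_max([75, 9, 49, 13, 21])
= compare 75 with find_max([9, 49, 13, 21])
= compare 9 with find_max([49, 13, 21])
= compare 49 with find_max([13, 21])
= compare 13 with find_max([21])
Base: find_max([21]) = 21
compare 13 with 21: max = 21
compare 49 with 21: max = 49
compare 9 with 49: max = 49
compare 75 with 49: max = 75
compare 76 with 75: max = 76
= 76


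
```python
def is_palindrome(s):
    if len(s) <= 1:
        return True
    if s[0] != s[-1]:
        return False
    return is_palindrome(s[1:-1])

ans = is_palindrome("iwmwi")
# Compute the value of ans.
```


is_palindrome("iwmwi")
"iwmwi": s[0]='i' == s[-1]='i' -> is_palindrome("wmw")
"wmw": s[0]='w' == s[-1]='w' -> is_palindrome("m")
"m": len <= 1 -> True
= True


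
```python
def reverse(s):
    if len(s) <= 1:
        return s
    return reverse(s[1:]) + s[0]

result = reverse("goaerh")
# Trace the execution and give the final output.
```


reverse("goaerh")
= reverse("oaerh") + "g"
= reverse("aerh") + "o" + "g"
= reverse("erh") + "a" + "o" + "g"
= reverse("rh") + "e" + "a" + "o" + "g"
= reverse("h") + "r" + "e" + "a" + "o" + "g"
= "h" + "r" + "e" + "a" + "o" + "g"
= "hreaog"


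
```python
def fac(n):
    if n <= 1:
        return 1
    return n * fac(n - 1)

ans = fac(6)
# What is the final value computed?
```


fac(6)
= 6 * fac(5)
= 6 * 5 * fac(4)
= 6 * 5 * 4 * fac(3)
= 6 * 5 * 4 * 3 * fac(2)
= 6 * 5 * 4 * 3 * 2 * fac(1)
= 6 * 5 * 4 * 3 * 2 * 1
= 720


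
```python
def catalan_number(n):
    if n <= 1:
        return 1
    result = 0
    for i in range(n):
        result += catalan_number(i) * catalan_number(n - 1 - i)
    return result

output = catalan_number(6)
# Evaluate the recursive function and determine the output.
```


catalan_number(6)
= sum of catalan_number(i) * catalan_number(6-1-i) for i in 0..5
First compute sub-values bottom-up:
  catalan_number(0) = 1, catalan_number(1) = 1
  catalan_number(2) = 1*1 + 1*1 = 2
  catalan_number(3) = 1*2 + 1*1 + 2*1 = 5
  catalan_number(4) = 1*5 + 1*2 + 2*1 + 5*1 = 14
  catalan_number(5) = 1*14 + 1*5 + 2*2 + 5*1 + 14*1 = 42
Now catalan_number(6):
  catalan_number(0)*catalan_number(5) = 1*42 = 42
  catalan_number(1)*catalan_number(4) = 1*14 = 14
  catalan_number(2)*catalan_number(3) = 2*5 = 10
  catalan_number(3)*catalan_number(2) = 5*2 = 10
  catalan_number(4)*catalan_number(1) = 14*1 = 14
  catalan_number(5)*catalan_number(0) = 42*1 = 42
= 42 + 14 + 10 + 10 + 14 + 42
= 132


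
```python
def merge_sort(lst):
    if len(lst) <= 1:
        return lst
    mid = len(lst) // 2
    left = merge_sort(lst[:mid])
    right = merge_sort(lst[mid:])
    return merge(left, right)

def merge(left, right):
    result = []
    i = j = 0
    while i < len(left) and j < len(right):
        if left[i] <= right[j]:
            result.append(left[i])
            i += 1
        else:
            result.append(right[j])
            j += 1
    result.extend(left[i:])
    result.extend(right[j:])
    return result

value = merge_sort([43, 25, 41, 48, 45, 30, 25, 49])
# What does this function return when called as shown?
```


merge_sort([43, 25, 41, 48, 45, 30, 25, 49])
Split into [43, 25, 41, 48] and [45, 30, 25, 49]
Left sorted: [25, 41, 43, 48]
Right sorted: [25, 30, 45, 49]
Merge [25, 41, 43, 48] and [25, 30, 45, 49]
= [25, 25, 30, 41, 43, 45, 48, 49]


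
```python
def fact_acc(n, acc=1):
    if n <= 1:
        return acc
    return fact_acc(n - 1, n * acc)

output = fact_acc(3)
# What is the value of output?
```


fact_acc(3, 1)
= fact_acc(2, 3 * 1) = fact_acc(2, 3)
= fact_acc(1, 2 * 3) = fact_acc(1, 6)
n <= 1, return acc = 6


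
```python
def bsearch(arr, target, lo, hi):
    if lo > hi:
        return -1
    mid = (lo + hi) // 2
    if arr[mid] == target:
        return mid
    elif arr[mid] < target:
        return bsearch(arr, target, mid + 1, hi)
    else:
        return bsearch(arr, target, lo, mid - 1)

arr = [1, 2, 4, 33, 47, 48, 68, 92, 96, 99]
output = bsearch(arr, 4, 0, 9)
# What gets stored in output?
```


bsearch(arr, 4, 0, 9)
lo=0, hi=9, mid=4, arr[mid]=47
47 > 4, search left half
lo=0, hi=3, mid=1, arr[mid]=2
2 < 4, search right half
lo=2, hi=3, mid=2, arr[mid]=4
arr[2] == 4, found at index 2
= 2


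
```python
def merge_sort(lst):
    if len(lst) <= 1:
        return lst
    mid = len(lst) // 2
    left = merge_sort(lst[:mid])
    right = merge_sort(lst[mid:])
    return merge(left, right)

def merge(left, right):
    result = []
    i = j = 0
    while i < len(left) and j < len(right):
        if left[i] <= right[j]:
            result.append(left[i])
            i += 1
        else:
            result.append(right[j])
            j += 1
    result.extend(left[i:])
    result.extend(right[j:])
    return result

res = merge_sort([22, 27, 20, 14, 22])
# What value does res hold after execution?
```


merge_sort([22, 27, 20, 14, 22])
Split into [22, 27] and [20, 14, 22]
Left sorted: [22, 27]
Right sorted: [14, 20, 22]
Merge [22, 27] and [14, 20, 22]
= [14, 20, 22, 22, 27]


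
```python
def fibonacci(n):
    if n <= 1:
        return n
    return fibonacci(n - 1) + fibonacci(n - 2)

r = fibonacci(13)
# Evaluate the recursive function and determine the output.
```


fibonacci(13)
= fibonacci(12) + fibonacci(11)
= (fibonacci(11) + fibonacci(10)) + fibonacci(11)
Computing bottom-up: fibonacci(0)=0, fibonacci(1)=1, fibonacci(2)=1, fibonacci(3)=2, fibonacci(4)=3, fibonacci(5)=5, fibonacci(6)=8, fibonacci(7)=13, fibonacci(8)=21, fibonacci(9)=34, fibonacci(10)=55, fibonacci(11)=89, fibonacci(12)=144, fibonacci(13)=233
= 233


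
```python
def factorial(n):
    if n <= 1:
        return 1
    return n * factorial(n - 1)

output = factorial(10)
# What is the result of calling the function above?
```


factorial(10)
= 10 * factorial(9)
= 10 * 9 * factorial(8)
= 10 * 9 * 8 * factorial(7)
= 10 * 9 * 8 * 7 * factorial(6)
= 10 * 9 * 8 * 7 * 6 * factorial(5)
= 10 * 9 * 8 * 7 * 6 * 5 * factorial(4)
= 10 * 9 * 8 * 7 * 6 * 5 * 4 * factorial(3)
= 10 * 9 * 8 * 7 * 6 * 5 * 4 * 3 * factorial(2)
= 10 * 9 * 8 * 7 * 6 * 5 * 4 * 3 * 2 * factorial(1)
= 10 * 9 * 8 * 7 * 6 * 5 * 4 * 3 * 2 * 1
= 3628800


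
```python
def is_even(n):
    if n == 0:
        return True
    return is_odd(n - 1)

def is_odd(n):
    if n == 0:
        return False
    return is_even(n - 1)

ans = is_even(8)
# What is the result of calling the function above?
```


is_even(8)
= is_odd(7)
= is_even(6)
= is_odd(5)
= is_even(4)
= is_odd(3)
= is_even(2)
= is_odd(1)
= is_even(0)
n == 0: return True
= True


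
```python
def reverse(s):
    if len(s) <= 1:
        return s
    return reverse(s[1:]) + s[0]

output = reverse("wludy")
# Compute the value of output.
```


reverse("wludy")
= reverse("ludy") + "w"
= reverse("udy") + "l" + "w"
= reverse("dy") + "u" + "l" + "w"
= reverse("y") + "d" + "u" + "l" + "w"
= "y" + "d" + "u" + "l" + "w"
= "ydulw"


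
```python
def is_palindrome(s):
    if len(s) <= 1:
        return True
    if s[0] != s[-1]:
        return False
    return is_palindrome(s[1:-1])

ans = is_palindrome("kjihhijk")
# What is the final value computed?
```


is_palindrome("kjihhijk")
"kjihhijk": s[0]='k' == s[-1]='k' -> is_palindrome("jihhij")
"jihhij": s[0]='j' == s[-1]='j' -> is_palindrome("ihhi")
"ihhi": s[0]='i' == s[-1]='i' -> is_palindrome("hh")
"hh": s[0]='h' == s[-1]='h' -> is_palindrome("")
"": len <= 1 -> True
= True


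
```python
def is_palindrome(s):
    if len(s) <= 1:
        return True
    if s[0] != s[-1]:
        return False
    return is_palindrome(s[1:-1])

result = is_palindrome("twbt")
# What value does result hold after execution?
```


is_palindrome("twbt")
"twbt": s[0]='t' == s[-1]='t' -> is_palindrome("wb")
"wb": s[0]='w' != s[-1]='b' -> False
= False


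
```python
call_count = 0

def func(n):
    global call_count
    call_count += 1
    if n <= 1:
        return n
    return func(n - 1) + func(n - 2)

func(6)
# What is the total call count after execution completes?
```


func(6) calls func(5) and func(4); each non-base call branches into two more.
Let C(k) = total number of calls made by func(k), including the call to func(k) itself.
Base cases: C(0) = 1, C(1) = 1
Recurrence: C(k) = 1 + C(k-1) + C(k-2)
  C(2) = 1 + C(1) + C(0) = 1 + 1 + 1 = 3
  C(3) = 1 + C(2) + C(1) = 1 + 3 + 1 = 5
  C(4) = 1 + C(3) + C(2) = 1 + 5 + 3 = 9
  C(5) = 1 + C(4) + C(3) = 1 + 9 + 5 = 15
  C(6) = 1 + C(5) + C(4) = 1 + 15 + 9 = 25
Total calls = C(6) = 25


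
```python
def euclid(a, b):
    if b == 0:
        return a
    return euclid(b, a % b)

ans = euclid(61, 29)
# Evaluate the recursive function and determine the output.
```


euclid(61, 29)
= euclid(29, 61 % 29) = euclid(29, 3)
= euclid(3, 29 % 3) = euclid(3, 2)
= euclid(2, 3 % 2) = euclid(2, 1)
= euclid(1, 2 % 1) = euclid(1, 0)
b == 0, return a = 1


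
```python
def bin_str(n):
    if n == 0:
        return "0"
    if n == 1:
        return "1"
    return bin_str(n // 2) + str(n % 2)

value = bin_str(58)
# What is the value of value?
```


bin_str(58)
= bin_str(29) + "0"
= bin_str(14) + "1" + "0"
= bin_str(7) + "0" + "1" + "0"
= bin_str(3) + "1" + "0" + "1" + "0"
= bin_str(1) + "1" + "1" + "0" + "1" + "0"
= "1" + "1" + "1" + "0" + "1" + "0"
= "111010"


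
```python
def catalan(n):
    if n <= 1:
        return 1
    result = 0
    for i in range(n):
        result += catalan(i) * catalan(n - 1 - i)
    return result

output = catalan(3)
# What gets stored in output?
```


catalan(3)
= sum of catalan(i) * catalan(3-1-i) for i in 0..2
First compute sub-values bottom-up:
  catalan(0) = 1, catalan(1) = 1
  catalan(2) = 1*1 + 1*1 = 2
Now catalan(3):
  catalan(0)*catalan(2) = 1*2 = 2
  catalan(1)*catalan(1) = 1*1 = 1
  catalan(2)*catalan(0) = 2*1 = 2
= 2 + 1 + 2
= 5


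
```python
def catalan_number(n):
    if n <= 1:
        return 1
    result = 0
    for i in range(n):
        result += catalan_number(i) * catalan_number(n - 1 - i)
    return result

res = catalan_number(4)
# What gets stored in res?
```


catalan_number(4)
= sum of catalan_number(i) * catalan_number(4-1-i) for i in 0..3
First compute sub-values bottom-up:
  catalan_number(0) = 1, catalan_number(1) = 1
  catalan_number(2) = 1*1 + 1*1 = 2
  catalan_number(3) = 1*2 + 1*1 + 2*1 = 5
Now catalan_number(4):
  catalan_number(0)*catalan_number(3) = 1*5 = 5
  catalan_number(1)*catalan_number(2) = 1*2 = 2
  catalan_number(2)*catalan_number(1) = 2*1 = 2
  catalan_number(3)*catalan_number(0) = 5*1 = 5
= 5 + 2 + 2 + 5
= 14


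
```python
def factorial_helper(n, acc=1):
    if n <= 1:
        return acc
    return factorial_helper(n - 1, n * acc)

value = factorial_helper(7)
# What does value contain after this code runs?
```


factorial_helper(7, 1)
= factorial_helper(6, 7 * 1) = factorial_helper(6, 7)
= factorial_helper(5, 6 * 7) = factorial_helper(5, 42)
= factorial_helper(4, 5 * 42) = factorial_helper(4, 210)
= factorial_helper(3, 4 * 210) = factorial_helper(3, 840)
= factorial_helper(2, 3 * 840) = factorial_helper(2, 2520)
= factorial_helper(1, 2 * 2520) = factorial_helper(1, 5040)
n <= 1, return acc = 5040


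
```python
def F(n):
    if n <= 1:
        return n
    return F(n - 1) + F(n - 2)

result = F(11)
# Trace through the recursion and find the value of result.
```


F(11)
= F(10) + F(9)
= (F(9) + F(8)) + F(9)
Computing bottom-up: F(0)=0, F(1)=1, F(2)=1, F(3)=2, F(4)=3, F(5)=5, F(6)=8, F(7)=13, F(8)=21, F(9)=34, F(10)=55, F(11)=89
= 89


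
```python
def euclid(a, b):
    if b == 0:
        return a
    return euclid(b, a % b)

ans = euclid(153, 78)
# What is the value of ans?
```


euclid(153, 78)
= euclid(78, 153 % 78) = euclid(78, 75)
= euclid(75, 78 % 75) = euclid(75, 3)
= euclid(3, 75 % 3) = euclid(3, 0)
b == 0, return a = 3


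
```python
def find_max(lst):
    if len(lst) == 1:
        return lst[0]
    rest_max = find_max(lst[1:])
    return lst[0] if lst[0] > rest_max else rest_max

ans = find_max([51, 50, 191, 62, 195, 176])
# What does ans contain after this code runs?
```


find_max([51, 50, 191, 62, 195, 176])
= compare 51 with find_max([50, 191, 62, 195, 176])
= compare 50 with find_max([191, 62, 195, 176])
= compare 191 with find_max([62, 195, 176])
= compare 62 with find_max([195, 176])
= compare 195 with find_max([176])
Base: find_max([176]) = 176
compare 195 with 176: max = 195
compare 62 with 195: max = 195
compare 191 with 195: max = 195
compare 50 with 195: max = 195
compare 51 with 195: max = 195
= 195


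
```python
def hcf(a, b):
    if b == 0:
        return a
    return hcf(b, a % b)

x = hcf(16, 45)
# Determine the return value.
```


hcf(16, 45)
= hcf(45, 16 % 45) = hcf(45, 16)
= hcf(16, 45 % 16) = hcf(16, 13)
= hcf(13, 16 % 13) = hcf(13, 3)
= hcf(3, 13 % 3) = hcf(3, 1)
= hcf(1, 3 % 1) = hcf(1, 0)
b == 0, return a = 1


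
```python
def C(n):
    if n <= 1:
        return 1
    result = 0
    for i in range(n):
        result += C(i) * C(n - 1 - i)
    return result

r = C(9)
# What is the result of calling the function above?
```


C(9)
= sum of C(i) * C(9-1-i) for i in 0..8
First compute sub-values bottom-up:
  C(0) = 1, C(1) = 1
  C(2) = 1*1 + 1*1 = 2
  C(3) = 1*2 + 1*1 + 2*1 = 5
  C(4) = 1*5 + 1*2 + 2*1 + 5*1 = 14
  C(5) = 1*14 + 1*5 + 2*2 + 5*1 + 14*1 = 42
  C(6) = 1*42 + 1*14 + 2*5 + 5*2 + 14*1 + 42*1 = 132
  C(7) = 1*132 + 1*42 + 2*14 + 5*5 + 14*2 + 42*1 + 132*1 = 429
  C(8) = 1*429 + 1*132 + 2*42 + 5*14 + 14*5 + 42*2 + 132*1 + 429*1 = 1430
Now C(9):
  C(0)*C(8) = 1*1430 = 1430
  C(1)*C(7) = 1*429 = 429
  C(2)*C(6) = 2*132 = 264
  C(3)*C(5) = 5*42 = 210
  C(4)*C(4) = 14*14 = 196
  C(5)*C(3) = 42*5 = 210
  C(6)*C(2) = 132*2 = 264
  C(7)*C(1) = 429*1 = 429
  C(8)*C(0) = 1430*1 = 1430
= 1430 + 429 + 264 + 210 + 196 + 210 + 264 + 429 + 1430
= 4862


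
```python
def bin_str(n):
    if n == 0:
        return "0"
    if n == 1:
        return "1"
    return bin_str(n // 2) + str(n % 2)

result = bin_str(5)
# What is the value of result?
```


bin_str(5)
= bin_str(2) + "1"
= bin_str(1) + "0" + "1"
= "1" + "0" + "1"
= "101"


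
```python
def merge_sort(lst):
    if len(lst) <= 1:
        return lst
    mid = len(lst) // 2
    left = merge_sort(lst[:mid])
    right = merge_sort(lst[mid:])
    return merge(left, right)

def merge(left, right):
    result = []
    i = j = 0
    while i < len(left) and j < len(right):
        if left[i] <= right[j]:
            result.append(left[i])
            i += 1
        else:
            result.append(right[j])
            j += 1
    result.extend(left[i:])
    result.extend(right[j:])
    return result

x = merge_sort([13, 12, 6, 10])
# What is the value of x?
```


merge_sort([13, 12, 6, 10])
Split into [13, 12] and [6, 10]
Left sorted: [12, 13]
Right sorted: [6, 10]
Merge [12, 13] and [6, 10]
= [6, 10, 12, 13]


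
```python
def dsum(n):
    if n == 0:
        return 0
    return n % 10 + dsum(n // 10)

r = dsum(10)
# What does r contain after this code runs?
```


dsum(10)
= 0 + dsum(1)
= 0 + 1 + dsum(0)
= 0 + 1 + 0
= 1


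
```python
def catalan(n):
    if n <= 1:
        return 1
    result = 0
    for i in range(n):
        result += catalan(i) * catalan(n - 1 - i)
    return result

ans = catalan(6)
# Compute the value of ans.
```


catalan(6)
= sum of catalan(i) * catalan(6-1-i) for i in 0..5
First compute sub-values bottom-up:
  catalan(0) = 1, catalan(1) = 1
  catalan(2) = 1*1 + 1*1 = 2
  catalan(3) = 1*2 + 1*1 + 2*1 = 5
  catalan(4) = 1*5 + 1*2 + 2*1 + 5*1 = 14
  catalan(5) = 1*14 + 1*5 + 2*2 + 5*1 + 14*1 = 42
Now catalan(6):
  catalan(0)*catalan(5) = 1*42 = 42
  catalan(1)*catalan(4) = 1*14 = 14
  catalan(2)*catalan(3) = 2*5 = 10
  catalan(3)*catalan(2) = 5*2 = 10
  catalan(4)*catalan(1) = 14*1 = 14
  catalan(5)*catalan(0) = 42*1 = 42
= 42 + 14 + 10 + 10 + 14 + 42
= 132


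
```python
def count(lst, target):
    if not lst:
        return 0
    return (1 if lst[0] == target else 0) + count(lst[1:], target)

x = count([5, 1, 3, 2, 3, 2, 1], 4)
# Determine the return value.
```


count([5, 1, 3, 2, 3, 2, 1], 4)
lst[0]=5 != 4: 0 + count([1, 3, 2, 3, 2, 1], 4)
lst[0]=1 != 4: 0 + count([3, 2, 3, 2, 1], 4)
lst[0]=3 != 4: 0 + count([2, 3, 2, 1], 4)
lst[0]=2 != 4: 0 + count([3, 2, 1], 4)
lst[0]=3 != 4: 0 + count([2, 1], 4)
lst[0]=2 != 4: 0 + count([1], 4)
lst[0]=1 != 4: 0 + count([], 4)
= 0


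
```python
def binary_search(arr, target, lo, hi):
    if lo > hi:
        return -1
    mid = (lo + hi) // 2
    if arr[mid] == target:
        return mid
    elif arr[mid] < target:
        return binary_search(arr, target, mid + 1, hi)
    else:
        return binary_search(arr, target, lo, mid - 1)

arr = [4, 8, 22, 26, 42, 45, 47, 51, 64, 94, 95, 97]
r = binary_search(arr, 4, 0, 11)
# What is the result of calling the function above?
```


binary_search(arr, 4, 0, 11)
lo=0, hi=11, mid=5, arr[mid]=45
45 > 4, search left half
lo=0, hi=4, mid=2, arr[mid]=22
22 > 4, search left half
lo=0, hi=1, mid=0, arr[mid]=4
arr[0] == 4, found at index 0
= 0
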